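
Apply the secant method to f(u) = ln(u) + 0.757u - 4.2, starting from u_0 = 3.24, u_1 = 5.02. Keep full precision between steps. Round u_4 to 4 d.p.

3.7886

f(u_0) = -0.571747, f(u_1) = 1.213570
u_2 = 5.020000 - (1.213570)·(5.020000 - 3.240000)/(1.213570 - (-0.571747)) = 3.810044; f(u_2) = 0.021844
u_3 = 3.810044 - (0.021844)·(3.810044 - 5.020000)/(0.021844 - (1.213570)) = 3.787866; f(u_3) = -0.000783
u_4 = 3.787866 - (-0.000783)·(3.787866 - 3.810044)/(-0.000783 - (0.021844)) = 3.788633; f(u_4) = 0.000001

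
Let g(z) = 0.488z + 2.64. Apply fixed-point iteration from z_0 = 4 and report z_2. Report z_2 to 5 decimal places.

4.88090

z_1 = g(4.000000) = 4.592000
z_2 = g(4.592000) = 4.880896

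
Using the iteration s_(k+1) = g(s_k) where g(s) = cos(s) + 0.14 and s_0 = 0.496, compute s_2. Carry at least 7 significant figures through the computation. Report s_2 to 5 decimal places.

s_1 = g(0.496000) = 1.019493
s_2 = g(1.019493) = 0.663798

0.66380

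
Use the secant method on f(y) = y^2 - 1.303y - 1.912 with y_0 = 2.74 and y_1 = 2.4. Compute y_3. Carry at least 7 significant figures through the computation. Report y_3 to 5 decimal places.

2.18218

f(y_0) = 2.025380, f(y_1) = 0.720800
y_2 = 2.400000 - (0.720800)·(2.400000 - 2.740000)/(0.720800 - (2.025380)) = 2.212145; f(y_2) = 0.099160
y_3 = 2.212145 - (0.099160)·(2.212145 - 2.400000)/(0.099160 - (0.720800)) = 2.182179; f(y_3) = 0.006527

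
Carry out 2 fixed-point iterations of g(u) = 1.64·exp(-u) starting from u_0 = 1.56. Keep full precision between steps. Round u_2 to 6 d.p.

u_1 = g(1.560000) = 0.344623
u_2 = g(0.344623) = 1.161919

1.161919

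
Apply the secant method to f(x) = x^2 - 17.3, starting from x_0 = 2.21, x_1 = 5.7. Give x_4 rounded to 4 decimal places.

Secant update: x_(k+1) = x_k − f(x_k)·(x_k − x_(k-1))/(f(x_k) − f(x_(k-1))).
f(x_0) = -12.415900, f(x_1) = 15.190000
x_2 = 5.700000 - (15.190000)·(5.700000 - 2.210000)/(15.190000 - (-12.415900)) = 3.779646; f(x_2) = -3.014276
x_3 = 3.779646 - (-3.014276)·(3.779646 - 5.700000)/(-3.014276 - (15.190000)) = 4.097619; f(x_3) = -0.509514
x_4 = 4.097619 - (-0.509514)·(4.097619 - 3.779646)/(-0.509514 - (-3.014276)) = 4.162301; f(x_4) = 0.024751

4.1623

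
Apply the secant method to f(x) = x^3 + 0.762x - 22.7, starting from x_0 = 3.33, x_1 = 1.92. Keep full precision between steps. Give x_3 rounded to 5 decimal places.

2.80734

f(x_0) = 16.763497, f(x_1) = -14.159072
x_2 = 1.920000 - (-14.159072)·(1.920000 - 3.330000)/(-14.159072 - (16.763497)) = 2.565622; f(x_2) = -3.857004
x_3 = 2.565622 - (-3.857004)·(2.565622 - 1.920000)/(-3.857004 - (-14.159072)) = 2.807337; f(x_3) = 1.564215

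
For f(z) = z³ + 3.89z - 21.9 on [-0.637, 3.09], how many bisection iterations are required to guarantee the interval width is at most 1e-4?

16

Initial width b − a = 3.09 − -0.637 = 3.727000.
After n steps the width is (b−a)/2^n; need (b−a)/2^n ≤ 1e-4.
So n ≥ log₂(3.727000/1e-4) = log₂(37270.0000) ≈ 15.1857.
Hence n = 16.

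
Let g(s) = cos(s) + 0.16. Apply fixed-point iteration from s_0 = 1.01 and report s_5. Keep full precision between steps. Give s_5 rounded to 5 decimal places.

s_1 = g(1.010000) = 0.691861
s_2 = g(0.691861) = 0.930060
s_3 = g(0.930060) = 0.757786
s_4 = g(0.757786) = 0.886360
s_5 = g(0.886360) = 0.792237

0.79224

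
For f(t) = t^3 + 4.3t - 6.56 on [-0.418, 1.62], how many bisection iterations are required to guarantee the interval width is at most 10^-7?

25

Initial width b − a = 1.62 − -0.418 = 2.038000.
After n steps the width is (b−a)/2^n; need (b−a)/2^n ≤ 10^-7.
So n ≥ log₂(2.038000/10^-7) = log₂(20380000.0000) ≈ 24.2807.
Hence n = 25.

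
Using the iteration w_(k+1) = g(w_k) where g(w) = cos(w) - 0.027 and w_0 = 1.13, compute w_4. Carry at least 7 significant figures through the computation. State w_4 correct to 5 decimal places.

0.79882

w_1 = g(1.130000) = 0.399660
w_2 = g(0.399660) = 0.894193
w_3 = g(0.894193) = 0.599148
w_4 = g(0.599148) = 0.798816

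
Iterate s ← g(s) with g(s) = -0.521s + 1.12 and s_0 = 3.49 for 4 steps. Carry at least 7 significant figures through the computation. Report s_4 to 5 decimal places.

0.93925

s_1 = g(3.490000) = -0.698290
s_2 = g(-0.698290) = 1.483809
s_3 = g(1.483809) = 0.346935
s_4 = g(0.346935) = 0.939247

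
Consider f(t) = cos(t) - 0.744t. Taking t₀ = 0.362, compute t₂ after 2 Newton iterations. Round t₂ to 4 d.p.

0.8703

Newton update: t ← t − f(t)/f'(t).
f'(t) = -sin(t) - 0.744
t_0 = 0.362000: f = 0.665862, f' = -1.098145 → t_1 = 0.362000 - (0.665862)/(-1.098145) = 0.968352
t_1 = 0.968352: f = -0.153795, f' = -1.567953 → t_2 = 0.968352 - (-0.153795)/(-1.567953) = 0.870265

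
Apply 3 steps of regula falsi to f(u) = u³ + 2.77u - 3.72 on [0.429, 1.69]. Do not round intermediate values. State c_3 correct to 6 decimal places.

0.972628

False-position update: c = (a·f(b) − b·f(a))/(f(b) − f(a)); replace the endpoint whose sign matches f(c).
f(0.429000) = -2.452716, f(1.690000) = 5.788109
step 1: c = 0.804311, f(c) = -0.971735 < 0 → new bracket [0.804311, 1.690000]
step 2: c = 0.931630, f(c) = -0.330791 < 0 → new bracket [0.931630, 1.690000]
step 3: c = 0.972628, f(c) = -0.105710 < 0 → new bracket [0.972628, 1.690000]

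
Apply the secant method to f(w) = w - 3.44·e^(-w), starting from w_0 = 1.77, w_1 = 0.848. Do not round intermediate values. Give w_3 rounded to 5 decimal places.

1.12446

f(w_0) = 1.184055, f(w_1) = -0.625251
w_2 = 0.848000 - (-0.625251)·(0.848000 - 1.770000)/(-0.625251 - (1.184055)) = 1.166620; f(w_2) = 0.095343
w_3 = 1.166620 - (0.095343)·(1.166620 - 0.848000)/(0.095343 - (-0.625251)) = 1.124463; f(w_3) = 0.007058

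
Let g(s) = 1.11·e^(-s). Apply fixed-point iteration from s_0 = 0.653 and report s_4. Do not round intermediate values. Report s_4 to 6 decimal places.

0.611995

s_1 = g(0.653000) = 0.577735
s_2 = g(0.577735) = 0.622896
s_3 = g(0.622896) = 0.595391
s_4 = g(0.595391) = 0.611995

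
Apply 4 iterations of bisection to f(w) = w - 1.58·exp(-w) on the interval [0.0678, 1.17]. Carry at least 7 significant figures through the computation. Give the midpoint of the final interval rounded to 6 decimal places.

0.722231

f(0.067800) = -1.408627, f(1.170000) = 0.679620 (opposite signs)
step 1: m = 0.618900, f(m) = -0.231988 < 0 → root in [0.618900, 1.170000]
step 2: m = 0.894450, f(m) = 0.248495 > 0 → root in [0.618900, 0.894450]
step 3: m = 0.756675, f(m) = 0.015301 > 0 → root in [0.618900, 0.756675]
step 4: m = 0.687787, f(m) = -0.106458 < 0 → root in [0.687787, 0.756675]
Midpoint of [0.687787, 0.756675] = 0.722231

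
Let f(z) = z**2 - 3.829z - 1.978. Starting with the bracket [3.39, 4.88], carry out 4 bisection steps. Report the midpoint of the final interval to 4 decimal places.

4.2747

f(3.390000) = -3.466210, f(4.880000) = 3.150880 (opposite signs)
step 1: m = 4.135000, f(m) = -0.712690 < 0 → root in [4.135000, 4.880000]
step 2: m = 4.507500, f(m) = 1.080339 > 0 → root in [4.135000, 4.507500]
step 3: m = 4.321250, f(m) = 0.149135 > 0 → root in [4.135000, 4.321250]
step 4: m = 4.228125, f(m) = -0.290450 < 0 → root in [4.228125, 4.321250]
Midpoint of [4.228125, 4.321250] = 4.274688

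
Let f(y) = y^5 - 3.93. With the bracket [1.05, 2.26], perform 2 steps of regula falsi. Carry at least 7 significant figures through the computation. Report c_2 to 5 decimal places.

1.15155

f(1.050000) = -2.653718, f(2.260000) = 55.027926
step 1: c = 1.105668, f(c) = -2.277571 < 0 → new bracket [1.105668, 2.260000]
step 2: c = 1.151546, f(c) = -1.905088 < 0 → new bracket [1.151546, 2.260000]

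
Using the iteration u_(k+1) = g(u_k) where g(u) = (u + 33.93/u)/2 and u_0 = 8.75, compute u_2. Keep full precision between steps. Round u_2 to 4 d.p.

u_1 = g(8.750000) = 6.313857
u_2 = g(6.313857) = 5.843876

5.8439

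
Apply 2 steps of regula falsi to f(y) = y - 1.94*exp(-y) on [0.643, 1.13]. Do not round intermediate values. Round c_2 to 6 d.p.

False-position update: c = (a·f(b) − b·f(a))/(f(b) − f(a)); replace the endpoint whose sign matches f(c).
f(0.643000) = -0.376883, f(1.130000) = 0.503315
step 1: c = 0.851523, f(c) = 0.023601 > 0 → new bracket [0.643000, 0.851523]
step 2: c = 0.839235, f(c) = 0.001076 > 0 → new bracket [0.643000, 0.839235]

0.839235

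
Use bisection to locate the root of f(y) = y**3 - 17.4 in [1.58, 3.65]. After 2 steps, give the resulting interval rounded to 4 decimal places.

f(1.580000) = -13.455688, f(3.650000) = 31.227125 (opposite signs)
step 1: m = 2.615000, f(m) = 0.481958 > 0 → root in [1.580000, 2.615000]
step 2: m = 2.097500, f(m) = -8.172036 < 0 → root in [2.097500, 2.615000]

[2.0975, 2.6150]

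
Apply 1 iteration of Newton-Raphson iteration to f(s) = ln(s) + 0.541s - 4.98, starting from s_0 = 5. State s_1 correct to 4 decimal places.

5.8982

Newton update: s ← s − f(s)/f'(s).
f'(s) = 1/s + 0.541
s_0 = 5.000000: f = -0.665562, f' = 0.741000 → s_1 = 5.000000 - (-0.665562)/(0.741000) = 5.898194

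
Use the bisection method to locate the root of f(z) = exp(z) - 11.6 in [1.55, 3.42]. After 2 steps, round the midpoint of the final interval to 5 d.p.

f(1.550000) = -6.888530, f(3.420000) = 18.969415 (opposite signs)
step 1: m = 2.485000, f(m) = 0.401120 > 0 → root in [1.550000, 2.485000]
step 2: m = 2.017500, f(m) = -4.080497 < 0 → root in [2.017500, 2.485000]
Midpoint of [2.017500, 2.485000] = 2.251250

2.25125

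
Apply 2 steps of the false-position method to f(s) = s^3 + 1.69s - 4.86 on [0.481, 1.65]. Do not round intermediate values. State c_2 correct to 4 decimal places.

f(0.481000) = -3.935825, f(1.650000) = 2.420625
step 1: c = 1.204828, f(c) = -1.074897 < 0 → new bracket [1.204828, 1.650000]
step 2: c = 1.341722, f(c) = -0.177100 < 0 → new bracket [1.341722, 1.650000]

1.3417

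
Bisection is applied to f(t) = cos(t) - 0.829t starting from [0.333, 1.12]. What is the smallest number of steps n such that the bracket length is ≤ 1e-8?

Initial width b − a = 1.12 − 0.333 = 0.787000.
After n steps the width is (b−a)/2^n; need (b−a)/2^n ≤ 1e-8.
So n ≥ log₂(0.787000/1e-8) = log₂(78700000.0000) ≈ 26.2299.
Hence n = 27.

27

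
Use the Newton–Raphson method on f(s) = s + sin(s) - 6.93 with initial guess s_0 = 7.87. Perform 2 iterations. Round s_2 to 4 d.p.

6.6286

f'(s) = 1 + cos(s)
s_0 = 7.870000: f = 1.939872, f' = 0.983982 → s_1 = 7.870000 - (1.939872)/(0.983982) = 5.898550
s_1 = 5.898550: f = -1.406671, f' = 1.926935 → s_2 = 5.898550 - (-1.406671)/(1.926935) = 6.628554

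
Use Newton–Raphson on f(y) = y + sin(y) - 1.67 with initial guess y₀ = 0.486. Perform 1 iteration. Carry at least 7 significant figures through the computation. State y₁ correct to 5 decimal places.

0.86648

f'(y) = 1 + cos(y)
y_0 = 0.486000: f = -0.716907, f' = 1.884208 → y_1 = 0.486000 - (-0.716907)/(1.884208) = 0.866482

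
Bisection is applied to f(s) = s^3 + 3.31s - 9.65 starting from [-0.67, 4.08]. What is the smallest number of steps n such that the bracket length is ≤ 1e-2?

9

Initial width b − a = 4.08 − -0.67 = 4.750000.
After n steps the width is (b−a)/2^n; need (b−a)/2^n ≤ 1e-2.
So n ≥ log₂(4.750000/1e-2) = log₂(475.0000) ≈ 8.8918.
Hence n = 9.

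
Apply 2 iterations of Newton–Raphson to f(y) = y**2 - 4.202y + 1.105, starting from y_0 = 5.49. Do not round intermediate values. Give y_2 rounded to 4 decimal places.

f'(y) = 2y - 4.202
y_0 = 5.490000: f = 8.176120, f' = 6.778000 → y_1 = 5.490000 - (8.176120)/(6.778000) = 4.283727
y_1 = 4.283727: f = 1.455095, f' = 4.365454 → y_2 = 4.283727 - (1.455095)/(4.365454) = 3.950406

3.9504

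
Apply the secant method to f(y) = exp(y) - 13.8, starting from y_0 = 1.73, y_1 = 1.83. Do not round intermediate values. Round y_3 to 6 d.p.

Secant update: y_(k+1) = y_k − f(y_k)·(y_k − y_(k-1))/(f(y_k) − f(y_(k-1))).
f(y_0) = -8.159346, f(y_1) = -7.566113
y_2 = 1.830000 - (-7.566113)·(1.830000 - 1.730000)/(-7.566113 - (-8.159346)) = 3.105404; f(y_2) = 8.518230
y_3 = 3.105404 - (8.518230)·(3.105404 - 1.830000)/(8.518230 - (-7.566113)) = 2.429953; f(y_3) = -2.441652

2.429953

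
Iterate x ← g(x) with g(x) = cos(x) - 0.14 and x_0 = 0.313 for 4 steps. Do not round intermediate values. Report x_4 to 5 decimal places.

x_1 = g(0.313000) = 0.811414
x_2 = g(0.811414) = 0.548474
x_3 = g(0.548474) = 0.713321
x_4 = g(0.713321) = 0.616193

0.61619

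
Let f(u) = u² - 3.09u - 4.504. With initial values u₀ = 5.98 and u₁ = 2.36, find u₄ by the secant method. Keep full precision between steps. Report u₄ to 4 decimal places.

4.1203

f(u_0) = 12.778200, f(u_1) = -6.226800
u_2 = 2.360000 - (-6.226800)·(2.360000 - 5.980000)/(-6.226800 - (12.778200)) = 3.546057; f(u_2) = -2.886795
u_3 = 3.546057 - (-2.886795)·(3.546057 - 2.360000)/(-2.886795 - (-6.226800)) = 4.571177; f(u_3) = 2.266721
u_4 = 4.571177 - (2.266721)·(4.571177 - 3.546057)/(2.266721 - (-2.886795)) = 4.120288; f(u_4) = -0.258914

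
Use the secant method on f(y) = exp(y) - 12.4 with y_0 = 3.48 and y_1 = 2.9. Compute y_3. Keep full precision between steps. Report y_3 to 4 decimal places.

f(y_0) = 20.059722, f(y_1) = 5.774145
y_2 = 2.900000 - (5.774145)·(2.900000 - 3.480000)/(5.774145 - (20.059722)) = 2.665567; f(y_2) = 1.976105
y_3 = 2.665567 - (1.976105)·(2.665567 - 2.900000)/(1.976105 - (5.774145)) = 2.543593; f(y_3) = 0.325313

2.5436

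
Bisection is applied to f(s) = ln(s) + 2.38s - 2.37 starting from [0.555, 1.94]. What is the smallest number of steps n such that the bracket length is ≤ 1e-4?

Initial width b − a = 1.94 − 0.555 = 1.385000.
After n steps the width is (b−a)/2^n; need (b−a)/2^n ≤ 1e-4.
So n ≥ log₂(1.385000/1e-4) = log₂(13850.0000) ≈ 13.7576.
Hence n = 14.

14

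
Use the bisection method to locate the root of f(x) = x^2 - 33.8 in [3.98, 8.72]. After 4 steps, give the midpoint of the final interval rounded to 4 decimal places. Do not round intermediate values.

f(3.980000) = -17.959600, f(8.720000) = 42.238400 (opposite signs)
step 1: m = 6.350000, f(m) = 6.522500 > 0 → root in [3.980000, 6.350000]
step 2: m = 5.165000, f(m) = -7.122775 < 0 → root in [5.165000, 6.350000]
step 3: m = 5.757500, f(m) = -0.651194 < 0 → root in [5.757500, 6.350000]
step 4: m = 6.053750, f(m) = 2.847889 > 0 → root in [5.757500, 6.053750]
Midpoint of [5.757500, 6.053750] = 5.905625

5.9056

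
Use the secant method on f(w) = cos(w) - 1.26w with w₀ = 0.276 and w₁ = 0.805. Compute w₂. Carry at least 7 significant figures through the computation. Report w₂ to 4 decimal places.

f(w_0) = 0.614393, f(w_1) = -0.321189
w_2 = 0.805000 - (-0.321189)·(0.805000 - 0.276000)/(-0.321189 - (0.614393)) = 0.623392; f(w_2) = 0.026428

0.6234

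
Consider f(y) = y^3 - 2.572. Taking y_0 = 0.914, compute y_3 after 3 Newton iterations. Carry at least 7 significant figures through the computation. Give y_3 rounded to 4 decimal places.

1.3713

Newton update: y ← y − f(y)/f'(y).
f'(y) = 3y^2
y_0 = 0.914000: f = -1.808448, f' = 2.506188 → y_1 = 0.914000 - (-1.808448)/(2.506188) = 1.635593
y_1 = 1.635593: f = 1.803481, f' = 8.025495 → y_2 = 1.635593 - (1.803481)/(8.025495) = 1.410874
y_2 = 1.410874: f = 0.236438, f' = 5.971697 → y_3 = 1.410874 - (0.236438)/(5.971697) = 1.371281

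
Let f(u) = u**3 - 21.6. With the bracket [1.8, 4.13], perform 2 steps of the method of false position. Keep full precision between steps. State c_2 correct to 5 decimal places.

False-position update: c = (a·f(b) − b·f(a))/(f(b) − f(a)); replace the endpoint whose sign matches f(c).
f(1.800000) = -15.768000, f(4.130000) = 48.844997
step 1: c = 2.368608, f(c) = -8.311396 < 0 → new bracket [2.368608, 4.130000]
step 2: c = 2.624740, f(c) = -3.517474 < 0 → new bracket [2.624740, 4.130000]

2.62474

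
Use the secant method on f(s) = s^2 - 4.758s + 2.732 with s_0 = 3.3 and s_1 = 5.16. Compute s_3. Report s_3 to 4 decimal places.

f(s_0) = -2.079400, f(s_1) = 4.806320
s_2 = 5.160000 - (4.806320)·(5.160000 - 3.300000)/(4.806320 - (-2.079400)) = 3.861696; f(s_2) = -0.729252
s_3 = 3.861696 - (-0.729252)·(3.861696 - 5.160000)/(-0.729252 - (4.806320)) = 4.032734; f(s_3) = -0.192805

4.0327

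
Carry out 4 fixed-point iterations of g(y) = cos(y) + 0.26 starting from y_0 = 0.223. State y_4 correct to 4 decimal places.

y_1 = g(0.223000) = 1.235238
y_2 = g(1.235238) = 0.589296
y_3 = g(0.589296) = 1.091332
y_4 = g(1.091332) = 0.721304

0.7213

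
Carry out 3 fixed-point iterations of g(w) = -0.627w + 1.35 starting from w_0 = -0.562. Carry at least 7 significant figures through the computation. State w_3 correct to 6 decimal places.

w_1 = g(-0.562000) = 1.702374
w_2 = g(1.702374) = 0.282612
w_3 = g(0.282612) = 1.172803

1.172803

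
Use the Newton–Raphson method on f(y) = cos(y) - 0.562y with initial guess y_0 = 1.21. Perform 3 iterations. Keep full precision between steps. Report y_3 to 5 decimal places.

0.98449

f'(y) = -sin(y) - 0.562
y_0 = 1.210000: f = -0.327001, f' = -1.497616 → y_1 = 1.210000 - (-0.327001)/(-1.497616) = 0.991653
y_1 = 0.991653: f = -0.010001, f' = -1.398932 → y_2 = 0.991653 - (-0.010001)/(-1.398932) = 0.984503
y_2 = 0.984503: f = -0.000014, f' = -1.394997 → y_3 = 0.984503 - (-0.000014)/(-1.394997) = 0.984493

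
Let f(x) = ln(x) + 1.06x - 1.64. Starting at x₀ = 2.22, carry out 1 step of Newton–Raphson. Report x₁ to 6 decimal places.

Newton update: x ← x − f(x)/f'(x).
f'(x) = 1/x + 1.06
x_0 = 2.220000: f = 1.510707, f' = 1.510450 → x_1 = 2.220000 - (1.510707)/(1.510450) = 1.219830

1.219830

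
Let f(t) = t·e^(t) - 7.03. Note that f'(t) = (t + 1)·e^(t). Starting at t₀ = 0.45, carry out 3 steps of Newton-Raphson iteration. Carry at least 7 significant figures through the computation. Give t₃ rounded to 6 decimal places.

t_0 = 0.450000: f = -6.324260, f' = 2.274053 → t_1 = 0.450000 - (-6.324260)/(2.274053) = 3.231052
t_1 = 3.231052: f = 74.735896, f' = 107.072170 → t_2 = 3.231052 - (74.735896)/(107.072170) = 2.533057
t_2 = 2.533057: f = 24.866096, f' = 44.488035 → t_3 = 2.533057 - (24.866096)/(44.488035) = 1.974118

1.974118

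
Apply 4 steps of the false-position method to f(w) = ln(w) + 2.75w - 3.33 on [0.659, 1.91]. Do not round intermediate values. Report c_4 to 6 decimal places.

1.157682

False-position update: c = (a·f(b) − b·f(a))/(f(b) − f(a)); replace the endpoint whose sign matches f(c).
f(0.659000) = -1.934782, f(1.910000) = 2.569603
step 1: c = 1.196346, f(c) = 0.139222 > 0 → new bracket [0.659000, 1.196346]
step 2: c = 1.160275, f(c) = 0.009414 > 0 → new bracket [0.659000, 1.160275]
step 3: c = 1.157848, f(c) = 0.000645 > 0 → new bracket [0.659000, 1.157848]
step 4: c = 1.157682, f(c) = 0.000044 > 0 → new bracket [0.659000, 1.157682]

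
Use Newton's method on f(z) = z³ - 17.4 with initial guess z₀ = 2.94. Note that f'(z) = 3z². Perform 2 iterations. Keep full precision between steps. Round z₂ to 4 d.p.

2.5919

z_0 = 2.940000: f = 8.012184, f' = 25.930800 → z_1 = 2.940000 - (8.012184)/(25.930800) = 2.631017
z_1 = 2.631017: f = 0.812553, f' = 20.766747 → z_2 = 2.631017 - (0.812553)/(20.766747) = 2.591889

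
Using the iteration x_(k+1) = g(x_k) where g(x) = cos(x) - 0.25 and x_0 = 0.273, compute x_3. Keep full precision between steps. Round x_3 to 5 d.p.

0.62448

x_1 = g(0.273000) = 0.712966
x_2 = g(0.712966) = 0.506425
x_3 = g(0.506425) = 0.624484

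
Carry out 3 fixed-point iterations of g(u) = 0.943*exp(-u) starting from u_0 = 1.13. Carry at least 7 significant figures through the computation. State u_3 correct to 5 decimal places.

u_1 = g(1.130000) = 0.304620
u_2 = g(0.304620) = 0.695371
u_3 = g(0.695371) = 0.470453

0.47045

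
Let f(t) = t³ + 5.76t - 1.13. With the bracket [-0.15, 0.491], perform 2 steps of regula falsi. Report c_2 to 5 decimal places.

0.19451

f(-0.150000) = -1.997375, f(0.491000) = 1.816531
step 1: c = 0.185697, f(c) = -0.053981 < 0 → new bracket [0.185697, 0.491000]
step 2: c = 0.194508, f(c) = -0.002276 < 0 → new bracket [0.194508, 0.491000]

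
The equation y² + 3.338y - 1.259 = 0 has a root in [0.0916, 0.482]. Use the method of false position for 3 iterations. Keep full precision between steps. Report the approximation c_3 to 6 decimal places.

0.342099

False-position update: c = (a·f(b) − b·f(a))/(f(b) − f(a)); replace the endpoint whose sign matches f(c).
f(0.091600) = -0.944849, f(0.482000) = 0.582240
step 1: c = 0.333150, f(c) = -0.035955 < 0 → new bracket [0.333150, 0.482000]
step 2: c = 0.341808, f(c) = -0.001214 < 0 → new bracket [0.341808, 0.482000]
step 3: c = 0.342099, f(c) = -0.000041 < 0 → new bracket [0.342099, 0.482000]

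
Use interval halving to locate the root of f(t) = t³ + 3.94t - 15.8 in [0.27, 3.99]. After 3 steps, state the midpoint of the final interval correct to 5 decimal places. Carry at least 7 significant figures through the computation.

1.89750

f(0.270000) = -14.716517, f(3.990000) = 63.441799 (opposite signs)
step 1: m = 2.130000, f(m) = 2.255797 > 0 → root in [0.270000, 2.130000]
step 2: m = 1.200000, f(m) = -9.344000 < 0 → root in [1.200000, 2.130000]
step 3: m = 1.665000, f(m) = -4.624145 < 0 → root in [1.665000, 2.130000]
Midpoint of [1.665000, 2.130000] = 1.897500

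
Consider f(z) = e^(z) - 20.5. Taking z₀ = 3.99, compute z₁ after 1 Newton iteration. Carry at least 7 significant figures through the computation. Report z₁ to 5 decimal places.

3.36924

f'(z) = e^(z)
z_0 = 3.990000: f = 33.554889, f' = 54.054889 → z_1 = 3.990000 - (33.554889)/(54.054889) = 3.369244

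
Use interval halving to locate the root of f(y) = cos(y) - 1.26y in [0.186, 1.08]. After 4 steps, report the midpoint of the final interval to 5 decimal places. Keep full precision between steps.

f(0.186000) = 0.748392, f(1.080000) = -0.889472 (opposite signs)
step 1: m = 0.633000, f(m) = 0.008676 > 0 → root in [0.633000, 1.080000]
step 2: m = 0.856500, f(m) = -0.424104 < 0 → root in [0.633000, 0.856500]
step 3: m = 0.744750, f(m) = -0.203128 < 0 → root in [0.633000, 0.744750]
step 4: m = 0.688875, f(m) = -0.096021 < 0 → root in [0.633000, 0.688875]
Midpoint of [0.633000, 0.688875] = 0.660937

0.66094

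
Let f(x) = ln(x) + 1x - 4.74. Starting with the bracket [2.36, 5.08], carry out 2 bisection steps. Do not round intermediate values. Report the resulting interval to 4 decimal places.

f(2.360000) = -1.521338, f(5.080000) = 1.965311 (opposite signs)
step 1: m = 3.720000, f(m) = 0.293724 > 0 → root in [2.360000, 3.720000]
step 2: m = 3.040000, f(m) = -0.588142 < 0 → root in [3.040000, 3.720000]

[3.0400, 3.7200]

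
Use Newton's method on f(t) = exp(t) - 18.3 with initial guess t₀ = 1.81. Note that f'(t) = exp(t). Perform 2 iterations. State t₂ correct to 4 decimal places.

3.2123

Newton update: t ← t − f(t)/f'(t).
t_0 = 1.810000: f = -12.189553, f' = 6.110447 → t_1 = 1.810000 - (-12.189553)/(6.110447) = 3.804871
t_1 = 3.804871: f = 26.619442, f' = 44.919442 → t_2 = 3.804871 - (26.619442)/(44.919442) = 3.212267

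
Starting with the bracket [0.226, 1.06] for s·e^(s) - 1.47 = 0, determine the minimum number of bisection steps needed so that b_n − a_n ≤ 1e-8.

27

Initial width b − a = 1.06 − 0.226 = 0.834000.
After n steps the width is (b−a)/2^n; need (b−a)/2^n ≤ 1e-8.
So n ≥ log₂(0.834000/1e-8) = log₂(83400000.0000) ≈ 26.3135.
Hence n = 27.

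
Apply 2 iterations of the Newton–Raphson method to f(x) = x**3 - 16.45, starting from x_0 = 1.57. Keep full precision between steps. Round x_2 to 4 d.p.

2.6932

f'(x) = 3x**2
x_0 = 1.570000: f = -12.580107, f' = 7.394700 → x_1 = 1.570000 - (-12.580107)/(7.394700) = 3.271233
x_1 = 3.271233: f = 18.555348, f' = 32.102894 → x_2 = 3.271233 - (18.555348)/(32.102894) = 2.693237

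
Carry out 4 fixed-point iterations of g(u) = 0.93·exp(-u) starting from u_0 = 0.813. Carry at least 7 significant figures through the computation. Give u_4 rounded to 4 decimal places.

0.5627

u_1 = g(0.813000) = 0.412479
u_2 = g(0.412479) = 0.615667
u_3 = g(0.615667) = 0.502461
u_4 = g(0.502461) = 0.562687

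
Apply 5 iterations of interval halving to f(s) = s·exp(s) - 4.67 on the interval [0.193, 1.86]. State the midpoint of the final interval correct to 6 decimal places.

1.313016

f(0.193000) = -4.435914, f(1.860000) = 7.278150 (opposite signs)
step 1: m = 1.026500, f(m) = -1.804752 < 0 → root in [1.026500, 1.860000]
step 2: m = 1.443250, f(m) = 1.441349 > 0 → root in [1.026500, 1.443250]
step 3: m = 1.234875, f(m) = -0.424563 < 0 → root in [1.234875, 1.443250]
step 4: m = 1.339062, f(m) = 0.439146 > 0 → root in [1.234875, 1.339062]
step 5: m = 1.286969, f(m) = -0.008868 < 0 → root in [1.286969, 1.339062]
Midpoint of [1.286969, 1.339062] = 1.313016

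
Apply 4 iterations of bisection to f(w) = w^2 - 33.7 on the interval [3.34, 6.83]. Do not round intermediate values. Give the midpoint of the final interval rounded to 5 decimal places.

f(3.340000) = -22.544400, f(6.830000) = 12.948900 (opposite signs)
step 1: m = 5.085000, f(m) = -7.842775 < 0 → root in [5.085000, 6.830000]
step 2: m = 5.957500, f(m) = 1.791806 > 0 → root in [5.085000, 5.957500]
step 3: m = 5.521250, f(m) = -3.215798 < 0 → root in [5.521250, 5.957500]
step 4: m = 5.739375, f(m) = -0.759575 < 0 → root in [5.739375, 5.957500]
Midpoint of [5.739375, 5.957500] = 5.848437

5.84844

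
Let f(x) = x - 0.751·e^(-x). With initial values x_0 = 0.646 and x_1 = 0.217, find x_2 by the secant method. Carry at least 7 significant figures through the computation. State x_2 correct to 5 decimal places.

0.47680

Secant update: x_(k+1) = x_k − f(x_k)·(x_k − x_(k-1))/(f(x_k) − f(x_(k-1))).
f(x_0) = 0.252372, f(x_1) = -0.387502
x_2 = 0.217000 - (-0.387502)·(0.217000 - 0.646000)/(-0.387502 - (0.252372)) = 0.476799; f(x_2) = 0.010602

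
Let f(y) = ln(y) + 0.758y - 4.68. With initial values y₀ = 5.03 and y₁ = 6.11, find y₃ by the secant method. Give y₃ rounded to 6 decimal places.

4.262885

f(y_0) = 0.748160, f(y_1) = 1.761307
y_2 = 6.110000 - (1.761307)·(6.110000 - 5.030000)/(1.761307 - (0.748160)) = 4.232472; f(y_2) = -0.029000
y_3 = 4.232472 - (-0.029000)·(4.232472 - 6.110000)/(-0.029000 - (1.761307)) = 4.262885; f(y_3) = 0.001213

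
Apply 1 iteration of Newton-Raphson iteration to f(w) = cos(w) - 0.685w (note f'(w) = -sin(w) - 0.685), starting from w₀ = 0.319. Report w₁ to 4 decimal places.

1.0510

w_0 = 0.319000: f = 0.731035, f' = -0.998617 → w_1 = 0.319000 - (0.731035)/(-0.998617) = 1.051047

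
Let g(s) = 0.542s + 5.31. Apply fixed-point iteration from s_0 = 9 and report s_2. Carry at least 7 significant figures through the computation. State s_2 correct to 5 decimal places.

10.83190

s_1 = g(9.000000) = 10.188000
s_2 = g(10.188000) = 10.831896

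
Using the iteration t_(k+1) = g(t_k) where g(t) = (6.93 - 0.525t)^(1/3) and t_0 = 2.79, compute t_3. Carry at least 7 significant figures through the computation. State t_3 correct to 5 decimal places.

1.81467

t_1 = g(2.790000) = 1.761449
t_2 = g(1.761449) = 1.817649
t_3 = g(1.817649) = 1.814668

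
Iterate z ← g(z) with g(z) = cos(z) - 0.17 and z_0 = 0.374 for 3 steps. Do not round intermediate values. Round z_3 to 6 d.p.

0.680304

z_1 = g(0.374000) = 0.760873
z_2 = g(0.760873) = 0.554234
z_3 = g(0.554234) = 0.680304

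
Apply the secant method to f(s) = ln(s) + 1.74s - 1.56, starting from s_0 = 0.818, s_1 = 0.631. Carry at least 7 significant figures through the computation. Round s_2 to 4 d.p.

f(s_0) = -0.337573, f(s_1) = -0.922509
s_2 = 0.631000 - (-0.922509)·(0.631000 - 0.818000)/(-0.922509 - (-0.337573)) = 0.925920; f(s_2) = -0.025868

0.9259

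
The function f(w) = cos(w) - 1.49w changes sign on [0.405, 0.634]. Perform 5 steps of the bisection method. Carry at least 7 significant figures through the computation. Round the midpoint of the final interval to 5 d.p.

0.56602

f(0.405000) = 0.315652, f(0.634000) = -0.138996 (opposite signs)
step 1: m = 0.519500, f(m) = 0.094013 > 0 → root in [0.519500, 0.634000]
step 2: m = 0.576750, f(m) = -0.021118 < 0 → root in [0.519500, 0.576750]
step 3: m = 0.548125, f(m) = 0.036797 > 0 → root in [0.548125, 0.576750]
step 4: m = 0.562438, f(m) = 0.007926 > 0 → root in [0.562438, 0.576750]
step 5: m = 0.569594, f(m) = -0.006575 < 0 → root in [0.562438, 0.569594]
Midpoint of [0.562438, 0.569594] = 0.566016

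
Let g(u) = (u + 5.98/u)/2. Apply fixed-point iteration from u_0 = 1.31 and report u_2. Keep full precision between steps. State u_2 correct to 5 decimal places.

2.48661

u_1 = g(1.310000) = 2.937443
u_2 = g(2.937443) = 2.486614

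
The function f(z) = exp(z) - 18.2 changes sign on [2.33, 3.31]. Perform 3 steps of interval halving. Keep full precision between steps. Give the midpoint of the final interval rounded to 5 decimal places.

2.88125

f(2.330000) = -7.922058, f(3.310000) = 9.185125 (opposite signs)
step 1: m = 2.820000, f(m) = -1.423149 < 0 → root in [2.820000, 3.310000]
step 2: m = 3.065000, f(m) = 3.234462 > 0 → root in [2.820000, 3.065000]
step 3: m = 2.942500, f(m) = 0.763195 > 0 → root in [2.820000, 2.942500]
Midpoint of [2.820000, 2.942500] = 2.881250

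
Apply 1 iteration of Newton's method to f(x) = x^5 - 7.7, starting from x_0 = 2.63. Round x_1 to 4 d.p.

2.1362

f'(x) = 5x^4
x_0 = 2.630000: f = 118.128420, f' = 239.217528 → x_1 = 2.630000 - (118.128420)/(239.217528) = 2.136188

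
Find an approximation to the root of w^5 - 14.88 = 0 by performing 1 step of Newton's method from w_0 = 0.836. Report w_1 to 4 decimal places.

6.7615

Newton update: w ← w − f(w)/f'(w).
f'(w) = 5w^4
w_0 = 0.836000: f = -14.471651, f' = 2.442278 → w_1 = 0.836000 - (-14.471651)/(2.442278) = 6.761472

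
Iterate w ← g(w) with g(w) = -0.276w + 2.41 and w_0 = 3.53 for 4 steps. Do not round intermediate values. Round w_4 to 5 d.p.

1.89824

w_1 = g(3.530000) = 1.435720
w_2 = g(1.435720) = 2.013741
w_3 = g(2.013741) = 1.854207
w_4 = g(1.854207) = 1.898239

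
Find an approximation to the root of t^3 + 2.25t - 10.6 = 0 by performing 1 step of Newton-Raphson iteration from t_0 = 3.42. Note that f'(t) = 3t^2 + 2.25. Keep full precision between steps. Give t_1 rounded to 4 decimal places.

t_0 = 3.420000: f = 37.096688, f' = 37.339200 → t_1 = 3.420000 - (37.096688)/(37.339200) = 2.426495

2.4265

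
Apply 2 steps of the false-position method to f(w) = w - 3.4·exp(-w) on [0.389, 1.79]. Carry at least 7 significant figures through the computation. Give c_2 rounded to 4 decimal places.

f(0.389000) = -1.915297, f(1.790000) = 1.222335
step 1: c = 1.244209, f(c) = 0.264435 > 0 → new bracket [0.389000, 1.244209]
step 2: c = 1.140459, f(c) = 0.053573 > 0 → new bracket [0.389000, 1.140459]

1.1405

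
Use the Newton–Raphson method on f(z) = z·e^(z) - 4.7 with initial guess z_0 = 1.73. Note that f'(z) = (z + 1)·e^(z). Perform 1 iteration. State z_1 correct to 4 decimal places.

z_0 = 1.730000: f = 5.058331, f' = 15.398985 → z_1 = 1.730000 - (5.058331)/(15.398985) = 1.401515

1.4015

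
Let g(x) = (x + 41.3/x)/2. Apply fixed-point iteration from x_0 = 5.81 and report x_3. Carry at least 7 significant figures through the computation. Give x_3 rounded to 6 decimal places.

6.426508

x_1 = g(5.810000) = 6.459217
x_2 = g(6.459217) = 6.426590
x_3 = g(6.426590) = 6.426508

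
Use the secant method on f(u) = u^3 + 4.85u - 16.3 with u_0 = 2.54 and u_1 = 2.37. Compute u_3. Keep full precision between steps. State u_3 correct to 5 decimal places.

1.92699

Secant update: u_(k+1) = u_k − f(u_k)·(u_k − u_(k-1))/(f(u_k) − f(u_(k-1))).
f(u_0) = 12.406064, f(u_1) = 8.506553
u_2 = 2.370000 - (8.506553)·(2.370000 - 2.540000)/(8.506553 - (12.406064)) = 1.999155; f(u_2) = 1.385767
u_3 = 1.999155 - (1.385767)·(1.999155 - 2.370000)/(1.385767 - (8.506553)) = 1.926985; f(u_3) = 0.201301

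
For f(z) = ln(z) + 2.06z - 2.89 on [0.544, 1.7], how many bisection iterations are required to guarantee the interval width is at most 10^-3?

11

Initial width b − a = 1.7 − 0.544 = 1.156000.
After n steps the width is (b−a)/2^n; need (b−a)/2^n ≤ 10^-3.
So n ≥ log₂(1.156000/10^-3) = log₂(1156.0000) ≈ 10.1749.
Hence n = 11.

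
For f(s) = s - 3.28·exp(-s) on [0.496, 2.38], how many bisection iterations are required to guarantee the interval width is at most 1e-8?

Initial width b − a = 2.38 − 0.496 = 1.884000.
After n steps the width is (b−a)/2^n; need (b−a)/2^n ≤ 1e-8.
So n ≥ log₂(1.884000/1e-8) = log₂(188400000.0000) ≈ 27.4892.
Hence n = 28.

28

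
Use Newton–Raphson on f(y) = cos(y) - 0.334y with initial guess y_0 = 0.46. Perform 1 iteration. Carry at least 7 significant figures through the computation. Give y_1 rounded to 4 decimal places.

1.4143

f'(y) = -sin(y) - 0.334
y_0 = 0.460000: f = 0.742412, f' = -0.777948 → y_1 = 0.460000 - (0.742412)/(-0.777948) = 1.414321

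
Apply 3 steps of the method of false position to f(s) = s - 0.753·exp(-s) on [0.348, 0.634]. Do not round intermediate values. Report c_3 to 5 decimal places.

0.47043

f(0.348000) = -0.183692, f(0.634000) = 0.234559
step 1: c = 0.473609, f(c) = 0.004677 > 0 → new bracket [0.348000, 0.473609]
step 2: c = 0.470490, f(c) = 0.000094 > 0 → new bracket [0.348000, 0.470490]
step 3: c = 0.470427, f(c) = 0.000002 > 0 → new bracket [0.348000, 0.470427]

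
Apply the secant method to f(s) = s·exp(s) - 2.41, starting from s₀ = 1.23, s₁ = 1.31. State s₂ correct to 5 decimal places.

f(s_0) = 1.798112, f(s_1) = 2.445088
s_2 = 1.310000 - (2.445088)·(1.310000 - 1.230000)/(2.445088 - (1.798112)) = 1.007659; f(s_2) = 0.350162

1.00766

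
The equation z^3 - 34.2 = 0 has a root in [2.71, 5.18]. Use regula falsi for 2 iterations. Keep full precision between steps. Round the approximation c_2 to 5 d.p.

3.14305

False-position update: c = (a·f(b) − b·f(a))/(f(b) − f(a)); replace the endpoint whose sign matches f(c).
f(2.710000) = -14.297489, f(5.180000) = 104.791832
step 1: c = 3.006540, f(c) = -7.023023 < 0 → new bracket [3.006540, 5.180000]
step 2: c = 3.143054, f(c) = -3.150431 < 0 → new bracket [3.143054, 5.180000]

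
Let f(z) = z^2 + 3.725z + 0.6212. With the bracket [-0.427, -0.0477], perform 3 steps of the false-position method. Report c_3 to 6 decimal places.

False-position update: c = (a·f(b) − b·f(a))/(f(b) − f(a)); replace the endpoint whose sign matches f(c).
f(-0.427000) = -0.787046, f(-0.047700) = 0.445793
step 1: c = -0.184854, f(c) = -0.033211 < 0 → new bracket [-0.184854, -0.047700]
step 2: c = -0.175345, f(c) = -0.001214 < 0 → new bracket [-0.175345, -0.047700]
step 3: c = -0.174998, f(c) = -0.000044 < 0 → new bracket [-0.174998, -0.047700]

-0.174998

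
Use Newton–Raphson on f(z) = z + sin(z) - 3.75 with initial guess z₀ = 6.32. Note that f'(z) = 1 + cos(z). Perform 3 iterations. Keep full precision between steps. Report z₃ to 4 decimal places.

z_0 = 6.320000: f = 2.606806, f' = 1.999322 → z_1 = 6.320000 - (2.606806)/(1.999322) = 5.016155
z_1 = 5.016155: f = 0.311938, f' = 1.299116 → z_2 = 5.016155 - (0.311938)/(1.299116) = 4.776039
z_2 = 4.776039: f = 0.028064, f' = 1.063607 → z_3 = 4.776039 - (0.028064)/(1.063607) = 4.749653

4.7497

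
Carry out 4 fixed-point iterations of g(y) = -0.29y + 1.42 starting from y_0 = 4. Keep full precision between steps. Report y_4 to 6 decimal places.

y_1 = g(4.000000) = 0.260000
y_2 = g(0.260000) = 1.344600
y_3 = g(1.344600) = 1.030066
y_4 = g(1.030066) = 1.121281

1.121281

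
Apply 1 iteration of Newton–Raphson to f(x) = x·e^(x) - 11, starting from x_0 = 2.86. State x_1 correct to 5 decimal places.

Newton update: x ← x − f(x)/f'(x).
f'(x) = (x + 1)·e^(x)
x_0 = 2.860000: f = 38.939967, f' = 67.401494 → x_1 = 2.860000 - (38.939967)/(67.401494) = 2.282268

2.28227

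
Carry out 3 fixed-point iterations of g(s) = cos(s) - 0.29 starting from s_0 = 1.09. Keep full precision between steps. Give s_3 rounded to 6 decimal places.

0.477950

s_1 = g(1.090000) = 0.172485
s_2 = g(0.172485) = 0.695161
s_3 = g(0.695161) = 0.477950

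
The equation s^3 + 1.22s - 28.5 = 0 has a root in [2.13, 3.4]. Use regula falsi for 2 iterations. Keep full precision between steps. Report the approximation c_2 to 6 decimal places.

2.902606

f(2.130000) = -16.237803, f(3.400000) = 14.952000
step 1: c = 2.791178, f(c) = -3.349605 < 0 → new bracket [2.791178, 3.400000]
step 2: c = 2.902606, f(c) = -0.504011 < 0 → new bracket [2.902606, 3.400000]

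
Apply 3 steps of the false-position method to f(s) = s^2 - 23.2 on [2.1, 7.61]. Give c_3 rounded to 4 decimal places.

4.7739

f(2.100000) = -18.790000, f(7.610000) = 34.712100
step 1: c = 4.035118, f(c) = -6.917819 < 0 → new bracket [4.035118, 7.610000]
step 2: c = 4.629172, f(c) = -1.770770 < 0 → new bracket [4.629172, 7.610000]
step 3: c = 4.773852, f(c) = -0.410336 < 0 → new bracket [4.773852, 7.610000]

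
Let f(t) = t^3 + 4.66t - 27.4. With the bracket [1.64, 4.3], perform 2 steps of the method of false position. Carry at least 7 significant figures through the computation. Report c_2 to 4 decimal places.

f(1.640000) = -15.346656, f(4.300000) = 72.145000
step 1: c = 2.106583, f(c) = -8.234960 < 0 → new bracket [2.106583, 4.300000]
step 2: c = 2.331299, f(c) = -3.865635 < 0 → new bracket [2.331299, 4.300000]

2.3313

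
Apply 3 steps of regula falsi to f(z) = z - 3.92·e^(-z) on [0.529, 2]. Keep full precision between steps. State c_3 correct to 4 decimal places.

f(0.529000) = -1.780640, f(2.000000) = 1.469486
step 1: c = 1.334914, f(c) = 0.303245 > 0 → new bracket [0.529000, 1.334914]
step 2: c = 1.217638, f(c) = 0.057599 > 0 → new bracket [0.529000, 1.217638]
step 3: c = 1.196060, f(c) = 0.010718 > 0 → new bracket [0.529000, 1.196060]

1.1961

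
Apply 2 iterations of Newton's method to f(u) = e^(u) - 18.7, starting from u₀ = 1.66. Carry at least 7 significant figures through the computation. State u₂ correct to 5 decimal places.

f'(u) = e^(u)
u_0 = 1.660000: f = -13.440689, f' = 5.259311 → u_1 = 1.660000 - (-13.440689)/(5.259311) = 4.215599
u_1 = 4.215599: f = 49.034722, f' = 67.734722 → u_2 = 4.215599 - (49.034722)/(67.734722) = 3.491676

3.49168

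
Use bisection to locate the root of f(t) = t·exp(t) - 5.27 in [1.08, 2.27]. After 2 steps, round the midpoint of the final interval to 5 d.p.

1.22875

f(1.080000) = -2.089746, f(2.270000) = 16.702240 (opposite signs)
step 1: m = 1.675000, f(m) = 3.672482 > 0 → root in [1.080000, 1.675000]
step 2: m = 1.377500, f(m) = 0.191756 > 0 → root in [1.080000, 1.377500]
Midpoint of [1.080000, 1.377500] = 1.228750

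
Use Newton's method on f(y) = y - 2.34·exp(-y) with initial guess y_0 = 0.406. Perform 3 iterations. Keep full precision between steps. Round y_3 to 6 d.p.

0.926496

Newton update: y ← y − f(y)/f'(y).
f'(y) = 1 + 2.34·exp(-y)
y_0 = 0.406000: f = -1.153166, f' = 2.559166 → y_1 = 0.406000 - (-1.153166)/(2.559166) = 0.856602
y_1 = 0.856602: f = -0.136967, f' = 1.993569 → y_2 = 0.856602 - (-0.136967)/(1.993569) = 0.925307
y_2 = 0.925307: f = -0.002292, f' = 1.927599 → y_3 = 0.925307 - (-0.002292)/(1.927599) = 0.926496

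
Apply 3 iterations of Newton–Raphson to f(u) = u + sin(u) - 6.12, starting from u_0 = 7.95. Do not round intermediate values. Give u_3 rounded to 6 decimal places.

6.155909

f'(u) = 1 + cos(u)
u_0 = 7.950000: f = 2.825394, f' = 0.904129 → u_1 = 7.950000 - (2.825394)/(0.904129) = 4.825011
u_1 = 4.825011: f = -2.288654, f' = 1.112384 → u_2 = 4.825011 - (-2.288654)/(1.112384) = 6.882443
u_2 = 6.882443: f = 1.326472, f' = 1.825755 → u_3 = 6.882443 - (1.326472)/(1.825755) = 6.155909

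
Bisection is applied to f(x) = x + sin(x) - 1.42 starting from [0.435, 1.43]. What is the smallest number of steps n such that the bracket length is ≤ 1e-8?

27

Initial width b − a = 1.43 − 0.435 = 0.995000.
After n steps the width is (b−a)/2^n; need (b−a)/2^n ≤ 1e-8.
So n ≥ log₂(0.995000/1e-8) = log₂(99500000.0000) ≈ 26.5682.
Hence n = 27.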